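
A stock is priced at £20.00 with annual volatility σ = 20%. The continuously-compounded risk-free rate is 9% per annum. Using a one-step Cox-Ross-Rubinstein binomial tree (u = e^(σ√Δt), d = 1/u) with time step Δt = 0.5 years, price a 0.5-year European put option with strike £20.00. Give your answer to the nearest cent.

CRR parameters: u = e^(σ√Δt) = e^(0.2·√0.5) = 1.1519, d = 1/u = 0.8681
Per-period rate: rΔt = 0.09·0.5 = 0.045, so R = e^0.045 = 1.0460
Risk-neutral probability p = (e^0.045 − 0.8681)/(1.1519 − 0.8681) = 0.1779/0.2838 = 0.6269
Terminal stock prices: S_u = 23.04, S_d = 17.36
Terminal payoffs (K − S): max(-3.038, 0) = 0, max(2.638, 0) = 2.638
Node 0 (S = 20): V_0 = e^(−0.045)·[0.6269·0.0000 + 0.3731·2.6375] = 0.9408

£0.94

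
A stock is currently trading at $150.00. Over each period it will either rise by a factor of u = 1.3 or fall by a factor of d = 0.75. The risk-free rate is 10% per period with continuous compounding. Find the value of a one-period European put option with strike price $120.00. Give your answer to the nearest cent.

$2.40

Risk-neutral probability p = (e^0.1 − 0.75)/(1.3 − 0.75) = 0.3552/0.5500 = 0.6458
Terminal stock prices: S_u = 195, S_d = 112.5
Terminal payoffs (K − S): max(-75, 0) = 0, max(7.5, 0) = 7.5
Node 0 (S = 150): V_0 = e^(−0.1)·[0.6458·0.0000 + 0.3542·7.5000] = 2.4039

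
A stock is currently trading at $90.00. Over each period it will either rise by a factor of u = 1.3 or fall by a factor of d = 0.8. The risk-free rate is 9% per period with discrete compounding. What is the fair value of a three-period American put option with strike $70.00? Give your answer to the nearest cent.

Risk-neutral probability p = (1 + 0.09 − 0.8)/(1.3 − 0.8) = 0.2900/0.5000 = 0.5800
Terminal stock prices: S_uuu = 197.7, S_uud = 121.7, S_udd = 74.88, S_ddd = 46.08
Terminal payoffs (K − S): max(-127.7, 0) = 0, max(-51.68, 0) = 0, max(-4.88, 0) = 0, max(23.92, 0) = 23.92
Node uu (S = 152.1): continuation = 1/1.09·[0.5800·0.0000 + 0.4200·0.0000] = 0.0000; exercise value = 0.0000 ≤ continuation, so V_uu = 0.0000
Node ud (S = 93.6): continuation = 1/1.09·[0.5800·0.0000 + 0.4200·0.0000] = 0.0000; exercise value = 0.0000 ≤ continuation, so V_ud = 0.0000
Node dd (S = 57.6): continuation = 1/1.09·[0.5800·0.0000 + 0.4200·23.9200] = 9.2169; exercise value = 12.4000 > continuation, so V_dd = 12.4000 (exercise)
Node u (S = 117): continuation = 1/1.09·[0.5800·0.0000 + 0.4200·0.0000] = 0.0000; exercise value = 0.0000 ≤ continuation, so V_u = 0.0000
Node d (S = 72): continuation = 1/1.09·[0.5800·0.0000 + 0.4200·12.4000] = 4.7780; exercise value = 0.0000 ≤ continuation, so V_d = 4.7780
Node 0 (S = 90): continuation = 1/1.09·[0.5800·0.0000 + 0.4200·4.7780] = 1.8411; exercise value = 0.0000 ≤ continuation, so V_0 = 1.8411

$1.84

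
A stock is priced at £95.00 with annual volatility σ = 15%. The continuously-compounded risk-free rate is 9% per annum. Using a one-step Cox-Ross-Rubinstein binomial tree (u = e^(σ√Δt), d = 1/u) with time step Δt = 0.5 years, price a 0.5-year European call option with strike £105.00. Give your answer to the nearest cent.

£0.42

CRR parameters: u = e^(σ√Δt) = e^(0.15·√0.5) = 1.1119, d = 1/u = 0.8994
Per-period rate: rΔt = 0.09·0.5 = 0.045, so R = e^0.045 = 1.0460
Risk-neutral probability p = (e^0.045 − 0.8994)/(1.1119 − 0.8994) = 0.1467/0.2125 = 0.6901
Terminal stock prices: S_u = 105.6, S_d = 85.44
Terminal payoffs (S − K): max(0.6301, 0) = 0.6301, max(-19.56, 0) = 0
Node 0 (S = 95): V_0 = e^(−0.045)·[0.6901·0.6301 + 0.3099·0.0000] = 0.4157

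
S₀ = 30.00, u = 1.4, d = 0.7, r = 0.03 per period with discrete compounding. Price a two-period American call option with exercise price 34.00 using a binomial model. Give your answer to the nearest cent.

5.20

Risk-neutral probability p = (1 + 0.03 − 0.7)/(1.4 − 0.7) = 0.3300/0.7000 = 0.4714
Terminal stock prices: S_uu = 58.8, S_ud = 29.4, S_dd = 14.7
Terminal payoffs (S − K): max(24.8, 0) = 24.8, max(-4.6, 0) = 0, max(-19.3, 0) = 0
Node u (S = 42): continuation = 1/1.03·[0.4714·24.8000 + 0.5286·0.0000] = 11.3509; exercise value = 8.0000 ≤ continuation, so V_u = 11.3509
Node d (S = 21): continuation = 1/1.03·[0.4714·0.0000 + 0.5286·0.0000] = 0.0000; exercise value = 0.0000 ≤ continuation, so V_d = 0.0000
Node 0 (S = 30): continuation = 1/1.03·[0.4714·11.3509 + 0.5286·0.0000] = 5.1953; exercise value = 0.0000 ≤ continuation, so V_0 = 5.1953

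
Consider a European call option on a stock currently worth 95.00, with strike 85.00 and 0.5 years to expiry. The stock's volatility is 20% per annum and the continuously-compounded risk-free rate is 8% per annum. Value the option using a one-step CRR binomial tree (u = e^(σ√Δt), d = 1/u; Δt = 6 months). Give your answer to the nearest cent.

14.28

CRR parameters: u = e^(σ√Δt) = e^(0.2·√0.5) = 1.1519, d = 1/u = 0.8681
Per-period rate: rΔt = 0.08·0.5 = 0.04, so R = e^0.04 = 1.0408
Risk-neutral probability p = (e^0.04 − 0.8681)/(1.1519 − 0.8681) = 0.1727/0.2838 = 0.6085
Terminal stock prices: S_u = 109.4, S_d = 82.47
Terminal payoffs (S − K): max(24.43, 0) = 24.43, max(-2.528, 0) = 0
Node 0 (S = 95): V_0 = e^(−0.04)·[0.6085·24.4314 + 0.3915·0.0000] = 14.2839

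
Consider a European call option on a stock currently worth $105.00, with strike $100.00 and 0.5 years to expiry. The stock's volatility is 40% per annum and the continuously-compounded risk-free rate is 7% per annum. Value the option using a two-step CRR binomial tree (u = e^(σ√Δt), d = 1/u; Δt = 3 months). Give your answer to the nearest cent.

CRR parameters: u = e^(σ√Δt) = e^(0.4·√0.25) = 1.2214, d = 1/u = 0.8187
Per-period rate: rΔt = 0.07·0.25 = 0.0175, so R = e^0.0175 = 1.0177
Risk-neutral probability p = (e^0.0175 − 0.8187)/(1.2214 − 0.8187) = 0.1989/0.4027 = 0.4940
Terminal stock prices: S_uu = 156.6, S_ud = 105, S_dd = 70.38
Terminal payoffs (S − K): max(56.64, 0) = 56.64, max(5, 0) = 5, max(-29.62, 0) = 0
Node u (S = 128.2): V_u = e^(−0.0175)·[0.4940·56.6416 + 0.5060·5.0000] = 29.9821
Node d (S = 85.97): V_d = e^(−0.0175)·[0.4940·5.0000 + 0.5060·0.0000] = 2.4272
Node 0 (S = 105): V_0 = e^(−0.0175)·[0.4940·29.9821 + 0.5060·2.4272] = 15.7613

$15.76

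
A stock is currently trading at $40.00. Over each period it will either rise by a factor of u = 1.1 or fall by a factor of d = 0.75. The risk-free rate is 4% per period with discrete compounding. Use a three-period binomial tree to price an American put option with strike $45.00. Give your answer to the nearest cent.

Risk-neutral probability p = (1 + 0.04 − 0.75)/(1.1 − 0.75) = 0.2900/0.3500 = 0.8286
Terminal stock prices: S_uuu = 53.24, S_uud = 36.3, S_udd = 24.75, S_ddd = 16.88
Terminal payoffs (K − S): max(-8.24, 0) = 0, max(8.7, 0) = 8.7, max(20.25, 0) = 20.25, max(28.12, 0) = 28.12
Node uu (S = 48.4): continuation = 1/1.04·[0.8286·0.0000 + 0.1714·8.7000] = 1.4341; exercise value = 0.0000 ≤ continuation, so V_uu = 1.4341
Node ud (S = 33): continuation = 1/1.04·[0.8286·8.7000 + 0.1714·20.2500] = 10.2692; exercise value = 12.0000 > continuation, so V_ud = 12.0000 (exercise)
Node dd (S = 22.5): continuation = 1/1.04·[0.8286·20.2500 + 0.1714·28.1250] = 20.7692; exercise value = 22.5000 > continuation, so V_dd = 22.5000 (exercise)
Node u (S = 44): continuation = 1/1.04·[0.8286·1.4341 + 0.1714·12.0000] = 3.1205; exercise value = 1.0000 ≤ continuation, so V_u = 3.1205
Node d (S = 30): continuation = 1/1.04·[0.8286·12.0000 + 0.1714·22.5000] = 13.2692; exercise value = 15.0000 > continuation, so V_d = 15.0000 (exercise)
Node 0 (S = 40): continuation = 1/1.04·[0.8286·3.1205 + 0.1714·15.0000] = 4.9587; exercise value = 5.0000 > continuation, so V_0 = 5.0000 (exercise)

$5.00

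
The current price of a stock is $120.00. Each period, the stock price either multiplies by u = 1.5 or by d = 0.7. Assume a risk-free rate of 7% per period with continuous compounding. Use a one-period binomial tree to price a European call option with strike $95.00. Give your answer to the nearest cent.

Risk-neutral probability p = (e^0.07 − 0.7)/(1.5 − 0.7) = 0.3725/0.8000 = 0.4656
Terminal stock prices: S_u = 180, S_d = 84
Terminal payoffs (S − K): max(85, 0) = 85, max(-11, 0) = 0
Node 0 (S = 120): V_0 = e^(−0.07)·[0.4656·85.0000 + 0.5344·0.0000] = 36.9032

$36.90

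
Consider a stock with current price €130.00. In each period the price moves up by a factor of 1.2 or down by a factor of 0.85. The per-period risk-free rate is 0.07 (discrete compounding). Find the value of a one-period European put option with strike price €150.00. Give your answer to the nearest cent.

Risk-neutral probability p = (1 + 0.07 − 0.85)/(1.2 − 0.85) = 0.2200/0.3500 = 0.6286
Terminal stock prices: S_u = 156, S_d = 110.5
Terminal payoffs (K − S): max(-6, 0) = 0, max(39.5, 0) = 39.5
Node 0 (S = 130): V_0 = 1/1.07·[0.6286·0.0000 + 0.3714·39.5000] = 13.7116

€13.71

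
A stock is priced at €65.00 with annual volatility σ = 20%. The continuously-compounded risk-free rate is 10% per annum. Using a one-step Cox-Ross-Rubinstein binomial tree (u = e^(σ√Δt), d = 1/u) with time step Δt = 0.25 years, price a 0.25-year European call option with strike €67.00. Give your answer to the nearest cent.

CRR parameters: u = e^(σ√Δt) = e^(0.2·√0.25) = 1.1052, d = 1/u = 0.9048
Per-period rate: rΔt = 0.1·0.25 = 0.025, so R = e^0.025 = 1.0253
Risk-neutral probability p = (e^0.025 − 0.9048)/(1.1052 − 0.9048) = 0.1205/0.2003 = 0.6014
Terminal stock prices: S_u = 71.84, S_d = 58.81
Terminal payoffs (S − K): max(4.836, 0) = 4.836, max(-8.186, 0) = 0
Node 0 (S = 65): V_0 = e^(−0.025)·[0.6014·4.8361 + 0.3986·0.0000] = 2.8366

€2.84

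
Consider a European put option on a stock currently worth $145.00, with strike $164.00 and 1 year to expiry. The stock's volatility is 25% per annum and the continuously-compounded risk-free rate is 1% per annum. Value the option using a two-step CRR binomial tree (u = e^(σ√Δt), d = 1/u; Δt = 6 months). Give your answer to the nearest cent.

$26.66

CRR parameters: u = e^(σ√Δt) = e^(0.25·√0.5) = 1.1934, d = 1/u = 0.8380
Per-period rate: rΔt = 0.01·0.5 = 0.005, so R = e^0.005 = 1.0050
Risk-neutral probability p = (e^0.005 − 0.8380)/(1.1934 − 0.8380) = 0.1670/0.3554 = 0.4700
Terminal stock prices: S_uu = 206.5, S_ud = 145, S_dd = 101.8
Terminal payoffs (K − S): max(-42.5, 0) = 0, max(19, 0) = 19, max(62.18, 0) = 62.18
Node u (S = 173): V_u = e^(−0.005)·[0.4700·0.0000 + 0.5300·19.0000] = 10.0193
Node d (S = 121.5): V_d = e^(−0.005)·[0.4700·19.0000 + 0.5300·62.1827] = 41.6768
Node 0 (S = 145): V_0 = e^(−0.005)·[0.4700·10.0193 + 0.5300·41.6768] = 26.6634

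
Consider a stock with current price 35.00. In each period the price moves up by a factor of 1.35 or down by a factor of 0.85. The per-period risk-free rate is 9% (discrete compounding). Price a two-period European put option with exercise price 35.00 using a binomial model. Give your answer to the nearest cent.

Risk-neutral probability p = (1 + 0.09 − 0.85)/(1.35 − 0.85) = 0.2400/0.5000 = 0.4800
Terminal stock prices: S_uu = 63.79, S_ud = 40.16, S_dd = 25.29
Terminal payoffs (K − S): max(-28.79, 0) = 0, max(-5.163, 0) = 0, max(9.713, 0) = 9.713
Node u (S = 47.25): V_u = 1/1.09·[0.4800·0.0000 + 0.5200·0.0000] = 0.0000
Node d (S = 29.75): V_d = 1/1.09·[0.4800·0.0000 + 0.5200·9.7125] = 4.6335
Node 0 (S = 35): V_0 = 1/1.09·[0.4800·0.0000 + 0.5200·4.6335] = 2.2105

2.21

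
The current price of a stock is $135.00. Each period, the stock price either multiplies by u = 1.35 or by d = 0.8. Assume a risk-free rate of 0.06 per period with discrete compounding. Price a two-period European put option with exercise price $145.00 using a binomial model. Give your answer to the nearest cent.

Risk-neutral probability p = (1 + 0.06 − 0.8)/(1.35 − 0.8) = 0.2600/0.5500 = 0.4727
Terminal stock prices: S_uu = 246, S_ud = 145.8, S_dd = 86.4
Terminal payoffs (K − S): max(-101, 0) = 0, max(-0.8, 0) = 0, max(58.6, 0) = 58.6
Node u (S = 182.2): V_u = 1/1.06·[0.4727·0.0000 + 0.5273·0.0000] = 0.0000
Node d (S = 108): V_d = 1/1.06·[0.4727·0.0000 + 0.5273·58.6000] = 29.1492
Node 0 (S = 135): V_0 = 1/1.06·[0.4727·0.0000 + 0.5273·29.1492] = 14.4996

$14.50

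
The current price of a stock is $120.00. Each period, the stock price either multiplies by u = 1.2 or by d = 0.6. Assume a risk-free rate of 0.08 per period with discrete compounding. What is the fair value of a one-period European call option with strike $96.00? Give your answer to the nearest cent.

Risk-neutral probability p = (1 + 0.08 − 0.6)/(1.2 − 0.6) = 0.4800/0.6000 = 0.8000
Terminal stock prices: S_u = 144, S_d = 72
Terminal payoffs (S − K): max(48, 0) = 48, max(-24, 0) = 0
Node 0 (S = 120): V_0 = 1/1.08·[0.8000·48.0000 + 0.2000·0.0000] = 35.5556

$35.56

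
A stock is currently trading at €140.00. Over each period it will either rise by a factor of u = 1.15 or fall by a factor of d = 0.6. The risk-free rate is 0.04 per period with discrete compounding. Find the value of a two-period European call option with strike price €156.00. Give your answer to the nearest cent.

Risk-neutral probability p = (1 + 0.04 − 0.6)/(1.15 − 0.6) = 0.4400/0.5500 = 0.8000
Terminal stock prices: S_uu = 185.1, S_ud = 96.6, S_dd = 50.4
Terminal payoffs (S − K): max(29.15, 0) = 29.15, max(-59.4, 0) = 0, max(-105.6, 0) = 0
Node u (S = 161): V_u = 1/1.04·[0.8000·29.1500 + 0.2000·0.0000] = 22.4231
Node d (S = 84): V_d = 1/1.04·[0.8000·0.0000 + 0.2000·0.0000] = 0.0000
Node 0 (S = 140): V_0 = 1/1.04·[0.8000·22.4231 + 0.2000·0.0000] = 17.2485

€17.25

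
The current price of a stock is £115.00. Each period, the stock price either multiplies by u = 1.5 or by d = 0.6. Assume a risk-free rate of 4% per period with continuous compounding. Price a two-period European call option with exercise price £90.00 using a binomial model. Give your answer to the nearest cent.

£43.60

Risk-neutral probability p = (e^0.04 − 0.6)/(1.5 − 0.6) = 0.4408/0.9000 = 0.4898
Terminal stock prices: S_uu = 258.8, S_ud = 103.5, S_dd = 41.4
Terminal payoffs (S − K): max(168.8, 0) = 168.8, max(13.5, 0) = 13.5, max(-48.6, 0) = 0
Node u (S = 172.5): V_u = e^(−0.04)·[0.4898·168.7500 + 0.5102·13.5000] = 86.0290
Node d (S = 69): V_d = e^(−0.04)·[0.4898·13.5000 + 0.5102·0.0000] = 6.3529
Node 0 (S = 115): V_0 = e^(−0.04)·[0.4898·86.0290 + 0.5102·6.3529] = 43.5981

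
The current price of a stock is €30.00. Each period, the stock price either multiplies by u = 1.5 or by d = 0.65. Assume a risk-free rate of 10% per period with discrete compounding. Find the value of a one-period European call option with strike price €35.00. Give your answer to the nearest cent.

Risk-neutral probability p = (1 + 0.1 − 0.65)/(1.5 − 0.65) = 0.4500/0.8500 = 0.5294
Terminal stock prices: S_u = 45, S_d = 19.5
Terminal payoffs (S − K): max(10, 0) = 10, max(-15.5, 0) = 0
Node 0 (S = 30): V_0 = 1/1.1·[0.5294·10.0000 + 0.4706·0.0000] = 4.8128

€4.81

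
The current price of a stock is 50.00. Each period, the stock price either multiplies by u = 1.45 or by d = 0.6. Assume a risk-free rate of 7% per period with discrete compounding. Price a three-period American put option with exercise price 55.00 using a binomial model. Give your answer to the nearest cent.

13.05

Risk-neutral probability p = (1 + 0.07 − 0.6)/(1.45 − 0.6) = 0.4700/0.8500 = 0.5529
Terminal stock prices: S_uuu = 152.4, S_uud = 63.07, S_udd = 26.1, S_ddd = 10.8
Terminal payoffs (K − S): max(-97.43, 0) = 0, max(-8.075, 0) = 0, max(28.9, 0) = 28.9, max(44.2, 0) = 44.2
Node uu (S = 105.1): continuation = 1/1.07·[0.5529·0.0000 + 0.4471·0.0000] = 0.0000; exercise value = 0.0000 ≤ continuation, so V_uu = 0.0000
Node ud (S = 43.5): continuation = 1/1.07·[0.5529·0.0000 + 0.4471·28.9000] = 12.0748; exercise value = 11.5000 ≤ continuation, so V_ud = 12.0748
Node dd (S = 18): continuation = 1/1.07·[0.5529·28.9000 + 0.4471·44.2000] = 33.4019; exercise value = 37.0000 > continuation, so V_dd = 37.0000 (exercise)
Node u (S = 72.5): continuation = 1/1.07·[0.5529·0.0000 + 0.4471·12.0748] = 5.0450; exercise value = 0.0000 ≤ continuation, so V_u = 5.0450
Node d (S = 30): continuation = 1/1.07·[0.5529·12.0748 + 0.4471·37.0000] = 21.6989; exercise value = 25.0000 > continuation, so V_d = 25.0000 (exercise)
Node 0 (S = 50): continuation = 1/1.07·[0.5529·5.0450 + 0.4471·25.0000] = 13.0524; exercise value = 5.0000 ≤ continuation, so V_0 = 13.0524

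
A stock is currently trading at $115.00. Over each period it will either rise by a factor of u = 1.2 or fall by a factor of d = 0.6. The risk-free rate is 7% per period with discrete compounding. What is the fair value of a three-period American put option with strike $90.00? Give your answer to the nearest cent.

$5.46

Risk-neutral probability p = (1 + 0.07 − 0.6)/(1.2 − 0.6) = 0.4700/0.6000 = 0.7833
Terminal stock prices: S_uuu = 198.7, S_uud = 99.36, S_udd = 49.68, S_ddd = 24.84
Terminal payoffs (K − S): max(-108.7, 0) = 0, max(-9.36, 0) = 0, max(40.32, 0) = 40.32, max(65.16, 0) = 65.16
Node uu (S = 165.6): continuation = 1/1.07·[0.7833·0.0000 + 0.2167·0.0000] = 0.0000; exercise value = 0.0000 ≤ continuation, so V_uu = 0.0000
Node ud (S = 82.8): continuation = 1/1.07·[0.7833·0.0000 + 0.2167·40.3200] = 8.1645; exercise value = 7.2000 ≤ continuation, so V_ud = 8.1645
Node dd (S = 41.4): continuation = 1/1.07·[0.7833·40.3200 + 0.2167·65.1600] = 42.7121; exercise value = 48.6000 > continuation, so V_dd = 48.6000 (exercise)
Node u (S = 138): continuation = 1/1.07·[0.7833·0.0000 + 0.2167·8.1645] = 1.6532; exercise value = 0.0000 ≤ continuation, so V_u = 1.6532
Node d (S = 69): continuation = 1/1.07·[0.7833·8.1645 + 0.2167·48.6000] = 15.8182; exercise value = 21.0000 > continuation, so V_d = 21.0000 (exercise)
Node 0 (S = 115): continuation = 1/1.07·[0.7833·1.6532 + 0.2167·21.0000] = 5.4627; exercise value = 0.0000 ≤ continuation, so V_0 = 5.4627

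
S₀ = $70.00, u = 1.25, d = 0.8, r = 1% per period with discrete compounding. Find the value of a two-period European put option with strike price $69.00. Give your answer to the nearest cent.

Risk-neutral probability p = (1 + 0.01 − 0.8)/(1.25 − 0.8) = 0.2100/0.4500 = 0.4667
Terminal stock prices: S_uu = 109.4, S_ud = 70, S_dd = 44.8
Terminal payoffs (K − S): max(-40.38, 0) = 0, max(-1, 0) = 0, max(24.2, 0) = 24.2
Node u (S = 87.5): V_u = 1/1.01·[0.4667·0.0000 + 0.5333·0.0000] = 0.0000
Node d (S = 56): V_d = 1/1.01·[0.4667·0.0000 + 0.5333·24.2000] = 12.7789
Node 0 (S = 70): V_0 = 1/1.01·[0.4667·0.0000 + 0.5333·12.7789] = 6.7479

$6.75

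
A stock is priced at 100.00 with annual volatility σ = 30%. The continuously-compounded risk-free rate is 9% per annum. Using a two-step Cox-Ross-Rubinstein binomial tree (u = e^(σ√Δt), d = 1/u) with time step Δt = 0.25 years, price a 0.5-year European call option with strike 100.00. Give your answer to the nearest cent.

CRR parameters: u = e^(σ√Δt) = e^(0.3·√0.25) = 1.1618, d = 1/u = 0.8607
Per-period rate: rΔt = 0.09·0.25 = 0.0225, so R = e^0.0225 = 1.0228
Risk-neutral probability p = (e^0.0225 − 0.8607)/(1.1618 − 0.8607) = 0.1620/0.3011 = 0.5381
Terminal stock prices: S_uu = 135, S_ud = 100, S_dd = 74.08
Terminal payoffs (S − K): max(34.99, 0) = 34.99, max(0, 0) = 0, max(-25.92, 0) = 0
Node u (S = 116.2): V_u = e^(−0.0225)·[0.5381·34.9859 + 0.4619·0.0000] = 18.4083
Node d (S = 86.07): V_d = e^(−0.0225)·[0.5381·0.0000 + 0.4619·0.0000] = 0.0000
Node 0 (S = 100): V_0 = e^(−0.0225)·[0.5381·18.4083 + 0.4619·0.0000] = 9.6858

9.69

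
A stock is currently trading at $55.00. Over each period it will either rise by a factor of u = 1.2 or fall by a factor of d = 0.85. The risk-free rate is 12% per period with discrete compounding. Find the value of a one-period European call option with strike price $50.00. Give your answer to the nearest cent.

$11.02

Risk-neutral probability p = (1 + 0.12 − 0.85)/(1.2 − 0.85) = 0.2700/0.3500 = 0.7714
Terminal stock prices: S_u = 66, S_d = 46.75
Terminal payoffs (S − K): max(16, 0) = 16, max(-3.25, 0) = 0
Node 0 (S = 55): V_0 = 1/1.12·[0.7714·16.0000 + 0.2286·0.0000] = 11.0204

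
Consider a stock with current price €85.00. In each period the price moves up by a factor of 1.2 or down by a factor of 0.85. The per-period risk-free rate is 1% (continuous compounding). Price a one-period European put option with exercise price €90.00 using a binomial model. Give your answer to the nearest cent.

Risk-neutral probability p = (e^0.01 − 0.85)/(1.2 − 0.85) = 0.1601/0.3500 = 0.4573
Terminal stock prices: S_u = 102, S_d = 72.25
Terminal payoffs (K − S): max(-12, 0) = 0, max(17.75, 0) = 17.75
Node 0 (S = 85): V_0 = e^(−0.01)·[0.4573·0.0000 + 0.5427·17.7500] = 9.5373

€9.54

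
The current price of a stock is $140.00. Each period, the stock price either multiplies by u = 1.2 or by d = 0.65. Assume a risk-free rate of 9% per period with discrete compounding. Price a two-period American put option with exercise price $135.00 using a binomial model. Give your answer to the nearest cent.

$11.55

Risk-neutral probability p = (1 + 0.09 − 0.65)/(1.2 − 0.65) = 0.4400/0.5500 = 0.8000
Terminal stock prices: S_uu = 201.6, S_ud = 109.2, S_dd = 59.15
Terminal payoffs (K − S): max(-66.6, 0) = 0, max(25.8, 0) = 25.8, max(75.85, 0) = 75.85
Node u (S = 168): continuation = 1/1.09·[0.8000·0.0000 + 0.2000·25.8000] = 4.7339; exercise value = 0.0000 ≤ continuation, so V_u = 4.7339
Node d (S = 91): continuation = 1/1.09·[0.8000·25.8000 + 0.2000·75.8500] = 32.8532; exercise value = 44.0000 > continuation, so V_d = 44.0000 (exercise)
Node 0 (S = 140): continuation = 1/1.09·[0.8000·4.7339 + 0.2000·44.0000] = 11.5478; exercise value = 0.0000 ≤ continuation, so V_0 = 11.5478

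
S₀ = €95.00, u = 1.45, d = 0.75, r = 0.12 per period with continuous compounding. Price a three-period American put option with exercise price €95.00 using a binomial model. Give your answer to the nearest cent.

Risk-neutral probability p = (e^0.12 − 0.75)/(1.45 − 0.75) = 0.3775/0.7000 = 0.5393
Terminal stock prices: S_uuu = 289.6, S_uud = 149.8, S_udd = 77.48, S_ddd = 40.08
Terminal payoffs (K − S): max(-194.6, 0) = 0, max(-54.8, 0) = 0, max(17.52, 0) = 17.52, max(54.92, 0) = 54.92
Node uu (S = 199.7): continuation = e^(−0.12)·[0.5393·0.0000 + 0.4607·0.0000] = 0.0000; exercise value = 0.0000 ≤ continuation, so V_uu = 0.0000
Node ud (S = 103.3): continuation = e^(−0.12)·[0.5393·0.0000 + 0.4607·17.5156] = 7.1573; exercise value = 0.0000 ≤ continuation, so V_ud = 7.1573
Node dd (S = 53.44): continuation = e^(−0.12)·[0.5393·17.5156 + 0.4607·54.9219] = 30.8199; exercise value = 41.5625 > continuation, so V_dd = 41.5625 (exercise)
Node u (S = 137.8): continuation = e^(−0.12)·[0.5393·0.0000 + 0.4607·7.1573] = 2.9246; exercise value = 0.0000 ≤ continuation, so V_u = 2.9246
Node d (S = 71.25): continuation = e^(−0.12)·[0.5393·7.1573 + 0.4607·41.5625] = 20.4066; exercise value = 23.7500 > continuation, so V_d = 23.7500 (exercise)
Node 0 (S = 95): continuation = e^(−0.12)·[0.5393·2.9246 + 0.4607·23.7500] = 11.1036; exercise value = 0.0000 ≤ continuation, so V_0 = 11.1036

€11.10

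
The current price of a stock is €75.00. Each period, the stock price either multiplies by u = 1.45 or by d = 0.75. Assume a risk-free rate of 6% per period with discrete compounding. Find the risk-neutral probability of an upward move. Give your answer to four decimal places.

p = 0.4429

Risk-neutral probability p = (1 + 0.06 − 0.75)/(1.45 − 0.75) = 0.3100/0.7000 = 0.4429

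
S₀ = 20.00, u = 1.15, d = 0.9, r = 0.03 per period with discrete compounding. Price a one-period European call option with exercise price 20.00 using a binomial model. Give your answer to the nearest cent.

Risk-neutral probability p = (1 + 0.03 − 0.9)/(1.15 − 0.9) = 0.1300/0.2500 = 0.5200
Terminal stock prices: S_u = 23, S_d = 18
Terminal payoffs (S − K): max(3, 0) = 3, max(-2, 0) = 0
Node 0 (S = 20): V_0 = 1/1.03·[0.5200·3.0000 + 0.4800·0.0000] = 1.5146

1.51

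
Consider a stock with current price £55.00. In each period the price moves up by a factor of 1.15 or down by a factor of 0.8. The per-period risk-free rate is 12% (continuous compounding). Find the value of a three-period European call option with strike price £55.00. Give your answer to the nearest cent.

£16.75

Risk-neutral probability p = (e^0.12 − 0.8)/(1.15 − 0.8) = 0.3275/0.3500 = 0.9357
Terminal stock prices: S_uuu = 83.65, S_uud = 58.19, S_udd = 40.48, S_ddd = 28.16
Terminal payoffs (S − K): max(28.65, 0) = 28.65, max(3.19, 0) = 3.19, max(-14.52, 0) = 0, max(-26.84, 0) = 0
Node uu (S = 72.74): V_uu = e^(−0.12)·[0.9357·28.6481 + 0.0643·3.1900] = 23.9569
Node ud (S = 50.6): V_ud = e^(−0.12)·[0.9357·3.1900 + 0.0643·0.0000] = 2.6474
Node dd (S = 35.2): V_dd = e^(−0.12)·[0.9357·0.0000 + 0.0643·0.0000] = 0.0000
Node u (S = 63.25): V_u = e^(−0.12)·[0.9357·23.9569 + 0.0643·2.6474] = 20.0327
Node d (S = 44): V_d = e^(−0.12)·[0.9357·2.6474 + 0.0643·0.0000] = 2.1970
Node 0 (S = 55): V_0 = e^(−0.12)·[0.9357·20.0327 + 0.0643·2.1970] = 16.7503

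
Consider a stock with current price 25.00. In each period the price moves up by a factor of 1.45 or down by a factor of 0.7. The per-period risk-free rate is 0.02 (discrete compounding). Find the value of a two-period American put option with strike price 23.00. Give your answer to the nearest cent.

3.40

Risk-neutral probability p = (1 + 0.02 − 0.7)/(1.45 − 0.7) = 0.3200/0.7500 = 0.4267
Terminal stock prices: S_uu = 52.56, S_ud = 25.38, S_dd = 12.25
Terminal payoffs (K − S): max(-29.56, 0) = 0, max(-2.375, 0) = 0, max(10.75, 0) = 10.75
Node u (S = 36.25): continuation = 1/1.02·[0.4267·0.0000 + 0.5733·0.0000] = 0.0000; exercise value = 0.0000 ≤ continuation, so V_u = 0.0000
Node d (S = 17.5): continuation = 1/1.02·[0.4267·0.0000 + 0.5733·10.7500] = 6.0425; exercise value = 5.5000 ≤ continuation, so V_d = 6.0425
Node 0 (S = 25): continuation = 1/1.02·[0.4267·0.0000 + 0.5733·6.0425] = 3.3964; exercise value = 0.0000 ≤ continuation, so V_0 = 3.3964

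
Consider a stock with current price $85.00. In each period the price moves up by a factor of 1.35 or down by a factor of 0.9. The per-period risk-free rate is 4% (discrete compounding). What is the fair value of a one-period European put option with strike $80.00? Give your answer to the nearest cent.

Risk-neutral probability p = (1 + 0.04 − 0.9)/(1.35 − 0.9) = 0.1400/0.4500 = 0.3111
Terminal stock prices: S_u = 114.8, S_d = 76.5
Terminal payoffs (K − S): max(-34.75, 0) = 0, max(3.5, 0) = 3.5
Node 0 (S = 85): V_0 = 1/1.04·[0.3111·0.0000 + 0.6889·3.5000] = 2.3184

$2.32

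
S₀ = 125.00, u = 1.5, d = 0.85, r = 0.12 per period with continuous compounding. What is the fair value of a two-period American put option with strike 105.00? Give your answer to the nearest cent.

Risk-neutral probability p = (e^0.12 − 0.85)/(1.5 − 0.85) = 0.2775/0.6500 = 0.4269
Terminal stock prices: S_uu = 281.2, S_ud = 159.4, S_dd = 90.31
Terminal payoffs (K − S): max(-176.2, 0) = 0, max(-54.38, 0) = 0, max(14.69, 0) = 14.69
Node u (S = 187.5): continuation = e^(−0.12)·[0.4269·0.0000 + 0.5731·0.0000] = 0.0000; exercise value = 0.0000 ≤ continuation, so V_u = 0.0000
Node d (S = 106.2): continuation = e^(−0.12)·[0.4269·0.0000 + 0.5731·14.6875] = 7.4653; exercise value = 0.0000 ≤ continuation, so V_d = 7.4653
Node 0 (S = 125): continuation = e^(−0.12)·[0.4269·0.0000 + 0.5731·7.4653] = 3.7945; exercise value = 0.0000 ≤ continuation, so V_0 = 3.7945

3.79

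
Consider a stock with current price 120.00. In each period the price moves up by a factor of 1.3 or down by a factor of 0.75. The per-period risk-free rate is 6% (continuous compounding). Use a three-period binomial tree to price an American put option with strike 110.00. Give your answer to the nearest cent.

Risk-neutral probability p = (e^0.06 − 0.75)/(1.3 − 0.75) = 0.3118/0.5500 = 0.5670
Terminal stock prices: S_uuu = 263.6, S_uud = 152.1, S_udd = 87.75, S_ddd = 50.62
Terminal payoffs (K − S): max(-153.6, 0) = 0, max(-42.1, 0) = 0, max(22.25, 0) = 22.25, max(59.38, 0) = 59.38
Node uu (S = 202.8): continuation = e^(−0.06)·[0.5670·0.0000 + 0.4330·0.0000] = 0.0000; exercise value = 0.0000 ≤ continuation, so V_uu = 0.0000
Node ud (S = 117): continuation = e^(−0.06)·[0.5670·0.0000 + 0.4330·22.2500] = 9.0737; exercise value = 0.0000 ≤ continuation, so V_ud = 9.0737
Node dd (S = 67.5): continuation = e^(−0.06)·[0.5670·22.2500 + 0.4330·59.3750] = 36.0941; exercise value = 42.5000 > continuation, so V_dd = 42.5000 (exercise)
Node u (S = 156): continuation = e^(−0.06)·[0.5670·0.0000 + 0.4330·9.0737] = 3.7003; exercise value = 0.0000 ≤ continuation, so V_u = 3.7003
Node d (S = 90): continuation = e^(−0.06)·[0.5670·9.0737 + 0.4330·42.5000] = 22.1768; exercise value = 20.0000 ≤ continuation, so V_d = 22.1768
Node 0 (S = 120): continuation = e^(−0.06)·[0.5670·3.7003 + 0.4330·22.1768] = 11.0197; exercise value = 0.0000 ≤ continuation, so V_0 = 11.0197

11.02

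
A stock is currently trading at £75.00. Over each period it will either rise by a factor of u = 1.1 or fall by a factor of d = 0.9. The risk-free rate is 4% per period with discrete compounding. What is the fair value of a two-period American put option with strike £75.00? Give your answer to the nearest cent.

£2.31

Risk-neutral probability p = (1 + 0.04 − 0.9)/(1.1 − 0.9) = 0.1400/0.2000 = 0.7000
Terminal stock prices: S_uu = 90.75, S_ud = 74.25, S_dd = 60.75
Terminal payoffs (K − S): max(-15.75, 0) = 0, max(0.75, 0) = 0.75, max(14.25, 0) = 14.25
Node u (S = 82.5): continuation = 1/1.04·[0.7000·0.0000 + 0.3000·0.7500] = 0.2163; exercise value = 0.0000 ≤ continuation, so V_u = 0.2163
Node d (S = 67.5): continuation = 1/1.04·[0.7000·0.7500 + 0.3000·14.2500] = 4.6154; exercise value = 7.5000 > continuation, so V_d = 7.5000 (exercise)
Node 0 (S = 75): continuation = 1/1.04·[0.7000·0.2163 + 0.3000·7.5000] = 2.3091; exercise value = 0.0000 ≤ continuation, so V_0 = 2.3091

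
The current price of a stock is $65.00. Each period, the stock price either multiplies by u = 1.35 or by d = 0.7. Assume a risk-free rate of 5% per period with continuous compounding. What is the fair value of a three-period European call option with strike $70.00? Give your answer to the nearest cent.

Risk-neutral probability p = (e^0.05 − 0.7)/(1.35 − 0.7) = 0.3513/0.6500 = 0.5404
Terminal stock prices: S_uuu = 159.9, S_uud = 82.92, S_udd = 43, S_ddd = 22.29
Terminal payoffs (S − K): max(89.92, 0) = 89.92, max(12.92, 0) = 12.92, max(-27, 0) = 0, max(-47.71, 0) = 0
Node uu (S = 118.5): V_uu = e^(−0.05)·[0.5404·89.9244 + 0.4596·12.9238] = 51.8764
Node ud (S = 61.42): V_ud = e^(−0.05)·[0.5404·12.9238 + 0.4596·0.0000] = 6.6436
Node dd (S = 31.85): V_dd = e^(−0.05)·[0.5404·0.0000 + 0.4596·0.0000] = 0.0000
Node u (S = 87.75): V_u = e^(−0.05)·[0.5404·51.8764 + 0.4596·6.6436] = 29.5720
Node d (S = 45.5): V_d = e^(−0.05)·[0.5404·6.6436 + 0.4596·0.0000] = 3.4152
Node 0 (S = 65): V_0 = e^(−0.05)·[0.5404·29.5720 + 0.4596·3.4152] = 16.6948

$16.69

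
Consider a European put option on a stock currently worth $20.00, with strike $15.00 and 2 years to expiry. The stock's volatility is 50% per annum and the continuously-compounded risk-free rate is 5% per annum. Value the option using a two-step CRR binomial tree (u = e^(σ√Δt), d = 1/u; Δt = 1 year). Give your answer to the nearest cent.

CRR parameters: u = e^(σ√Δt) = e^(0.5·√1) = 1.6487, d = 1/u = 0.6065
Per-period rate: rΔt = 0.05·1 = 0.05, so R = e^0.05 = 1.0513
Risk-neutral probability p = (e^0.05 − 0.6065)/(1.6487 − 0.6065) = 0.4447/1.0422 = 0.4267
Terminal stock prices: S_uu = 54.37, S_ud = 20, S_dd = 7.358
Terminal payoffs (K − S): max(-39.37, 0) = 0, max(-5, 0) = 0, max(7.642, 0) = 7.642
Node u (S = 32.97): V_u = e^(−0.05)·[0.4267·0.0000 + 0.5733·0.0000] = 0.0000
Node d (S = 12.13): V_d = e^(−0.05)·[0.4267·0.0000 + 0.5733·7.6424] = 4.1674
Node 0 (S = 20): V_0 = e^(−0.05)·[0.4267·0.0000 + 0.5733·4.1674] = 2.2725

$2.27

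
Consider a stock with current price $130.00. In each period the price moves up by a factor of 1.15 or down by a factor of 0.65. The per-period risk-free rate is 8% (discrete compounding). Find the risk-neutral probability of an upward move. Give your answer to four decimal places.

Risk-neutral probability p = (1 + 0.08 − 0.65)/(1.15 − 0.65) = 0.4300/0.5000 = 0.8600

p = 0.8600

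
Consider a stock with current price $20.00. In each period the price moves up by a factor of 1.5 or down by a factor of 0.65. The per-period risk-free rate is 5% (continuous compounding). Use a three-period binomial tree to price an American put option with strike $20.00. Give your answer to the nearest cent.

Risk-neutral probability p = (e^0.05 − 0.65)/(1.5 − 0.65) = 0.4013/0.8500 = 0.4721
Terminal stock prices: S_uuu = 67.5, S_uud = 29.25, S_udd = 12.68, S_ddd = 5.492
Terminal payoffs (K − S): max(-47.5, 0) = 0, max(-9.25, 0) = 0, max(7.325, 0) = 7.325, max(14.51, 0) = 14.51
Node uu (S = 45): continuation = e^(−0.05)·[0.4721·0.0000 + 0.5279·0.0000] = 0.0000; exercise value = 0.0000 ≤ continuation, so V_uu = 0.0000
Node ud (S = 19.5): continuation = e^(−0.05)·[0.4721·0.0000 + 0.5279·7.3250] = 3.6784; exercise value = 0.5000 ≤ continuation, so V_ud = 3.6784
Node dd (S = 8.45): continuation = e^(−0.05)·[0.4721·7.3250 + 0.5279·14.5075] = 10.5746; exercise value = 11.5500 > continuation, so V_dd = 11.5500 (exercise)
Node u (S = 30): continuation = e^(−0.05)·[0.4721·0.0000 + 0.5279·3.6784] = 1.8472; exercise value = 0.0000 ≤ continuation, so V_u = 1.8472
Node d (S = 13): continuation = e^(−0.05)·[0.4721·3.6784 + 0.5279·11.5500] = 7.4519; exercise value = 7.0000 ≤ continuation, so V_d = 7.4519
Node 0 (S = 20): continuation = e^(−0.05)·[0.4721·1.8472 + 0.5279·7.4519] = 4.5716; exercise value = 0.0000 ≤ continuation, so V_0 = 4.5716

$4.57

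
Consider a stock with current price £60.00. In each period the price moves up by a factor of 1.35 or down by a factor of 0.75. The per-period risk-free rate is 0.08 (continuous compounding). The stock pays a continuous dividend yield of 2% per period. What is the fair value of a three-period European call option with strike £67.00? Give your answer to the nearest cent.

£13.50

Per-period risk-free factor R = e^0.08 = 1.0833; dividend-adjusted growth = e^(0.08−0.02) = 1.0618.
Risk-neutral probability p = (1.0618 − 0.75)/(1.35 − 0.75) = 0.3118/0.6000 = 0.5197
Terminal stock prices: S_uuu = 147.6, S_uud = 82.01, S_udd = 45.56, S_ddd = 25.31
Terminal payoffs (S − K): max(80.62, 0) = 80.62, max(15.01, 0) = 15.01, max(-21.44, 0) = 0, max(-41.69, 0) = 0
Node uu (S = 109.4): V_uu = e^(−0.08)·[0.5197·80.6225 + 0.4803·15.0125] = 45.3359
Node ud (S = 60.75): V_ud = e^(−0.08)·[0.5197·15.0125 + 0.4803·0.0000] = 7.2025
Node dd (S = 33.75): V_dd = e^(−0.08)·[0.5197·0.0000 + 0.4803·0.0000] = 0.0000
Node u (S = 81): V_u = e^(−0.08)·[0.5197·45.3359 + 0.4803·7.2025] = 24.9440
Node d (S = 45): V_d = e^(−0.08)·[0.5197·7.2025 + 0.4803·0.0000] = 3.4556
Node 0 (S = 60): V_0 = e^(−0.08)·[0.5197·24.9440 + 0.4803·3.4556] = 13.4994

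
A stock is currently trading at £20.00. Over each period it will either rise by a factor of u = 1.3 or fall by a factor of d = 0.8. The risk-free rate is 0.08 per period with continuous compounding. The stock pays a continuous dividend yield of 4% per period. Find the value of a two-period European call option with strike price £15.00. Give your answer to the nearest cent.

£6.18

Per-period risk-free factor R = e^0.08 = 1.0833; dividend-adjusted growth = e^(0.08−0.04) = 1.0408.
Risk-neutral probability p = (1.0408 − 0.8)/(1.3 − 0.8) = 0.2408/0.5000 = 0.4816
Terminal stock prices: S_uu = 33.8, S_ud = 20.8, S_dd = 12.8
Terminal payoffs (S − K): max(18.8, 0) = 18.8, max(5.8, 0) = 5.8, max(-2.2, 0) = 0
Node u (S = 26): V_u = e^(−0.08)·[0.4816·18.8000 + 0.5184·5.8000] = 11.1338
Node d (S = 16): V_d = e^(−0.08)·[0.4816·5.8000 + 0.5184·0.0000] = 2.5786
Node 0 (S = 20): V_0 = e^(−0.08)·[0.4816·11.1338 + 0.5184·2.5786] = 6.1839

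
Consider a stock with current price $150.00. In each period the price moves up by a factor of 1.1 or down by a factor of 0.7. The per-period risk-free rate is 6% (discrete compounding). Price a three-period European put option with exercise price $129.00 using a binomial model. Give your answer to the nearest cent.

Risk-neutral probability p = (1 + 0.06 − 0.7)/(1.1 − 0.7) = 0.3600/0.4000 = 0.9000
Terminal stock prices: S_uuu = 199.7, S_uud = 127.1, S_udd = 80.85, S_ddd = 51.45
Terminal payoffs (K − S): max(-70.65, 0) = 0, max(1.95, 0) = 1.95, max(48.15, 0) = 48.15, max(77.55, 0) = 77.55
Node uu (S = 181.5): V_uu = 1/1.06·[0.9000·0.0000 + 0.1000·1.9500] = 0.1840
Node ud (S = 115.5): V_ud = 1/1.06·[0.9000·1.9500 + 0.1000·48.1500] = 6.1981
Node dd (S = 73.5): V_dd = 1/1.06·[0.9000·48.1500 + 0.1000·77.5500] = 48.1981
Node u (S = 165): V_u = 1/1.06·[0.9000·0.1840 + 0.1000·6.1981] = 0.7409
Node d (S = 105): V_d = 1/1.06·[0.9000·6.1981 + 0.1000·48.1981] = 9.8095
Node 0 (S = 150): V_0 = 1/1.06·[0.9000·0.7409 + 0.1000·9.8095] = 1.5545

$1.55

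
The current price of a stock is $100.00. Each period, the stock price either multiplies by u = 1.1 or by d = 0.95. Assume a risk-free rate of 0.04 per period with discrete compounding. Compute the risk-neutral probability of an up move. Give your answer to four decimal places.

Risk-neutral probability p = (1 + 0.04 − 0.95)/(1.1 − 0.95) = 0.0900/0.1500 = 0.6000

p = 0.6000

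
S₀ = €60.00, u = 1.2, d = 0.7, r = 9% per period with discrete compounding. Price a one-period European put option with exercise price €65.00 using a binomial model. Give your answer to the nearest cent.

€4.64

Risk-neutral probability p = (1 + 0.09 − 0.7)/(1.2 − 0.7) = 0.3900/0.5000 = 0.7800
Terminal stock prices: S_u = 72, S_d = 42
Terminal payoffs (K − S): max(-7, 0) = 0, max(23, 0) = 23
Node 0 (S = 60): V_0 = 1/1.09·[0.7800·0.0000 + 0.2200·23.0000] = 4.6422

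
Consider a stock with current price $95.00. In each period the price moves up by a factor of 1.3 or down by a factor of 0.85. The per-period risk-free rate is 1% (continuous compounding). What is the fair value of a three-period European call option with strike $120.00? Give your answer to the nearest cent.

$7.78

Risk-neutral probability p = (e^0.01 − 0.85)/(1.3 − 0.85) = 0.1601/0.4500 = 0.3557
Terminal stock prices: S_uuu = 208.7, S_uud = 136.5, S_udd = 89.23, S_ddd = 58.34
Terminal payoffs (S − K): max(88.72, 0) = 88.72, max(16.47, 0) = 16.47, max(-30.77, 0) = 0, max(-61.66, 0) = 0
Node uu (S = 160.6): V_uu = e^(−0.01)·[0.3557·88.7150 + 0.6443·16.4675] = 41.7440
Node ud (S = 105): V_ud = e^(−0.01)·[0.3557·16.4675 + 0.6443·0.0000] = 5.7987
Node dd (S = 68.64): V_dd = e^(−0.01)·[0.3557·0.0000 + 0.6443·0.0000] = 0.0000
Node u (S = 123.5): V_u = e^(−0.01)·[0.3557·41.7440 + 0.6443·5.7987] = 18.3983
Node d (S = 80.75): V_d = e^(−0.01)·[0.3557·5.7987 + 0.6443·0.0000] = 2.0419
Node 0 (S = 95): V_0 = e^(−0.01)·[0.3557·18.3983 + 0.6443·2.0419] = 7.7811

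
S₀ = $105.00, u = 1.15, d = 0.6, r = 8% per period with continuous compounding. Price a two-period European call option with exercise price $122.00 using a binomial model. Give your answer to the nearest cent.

Risk-neutral probability p = (e^0.08 − 0.6)/(1.15 − 0.6) = 0.4833/0.5500 = 0.8787
Terminal stock prices: S_uu = 138.9, S_ud = 72.45, S_dd = 37.8
Terminal payoffs (S − K): max(16.86, 0) = 16.86, max(-49.55, 0) = 0, max(-84.2, 0) = 0
Node u (S = 120.7): V_u = e^(−0.08)·[0.8787·16.8625 + 0.1213·0.0000] = 13.6779
Node d (S = 63): V_d = e^(−0.08)·[0.8787·0.0000 + 0.1213·0.0000] = 0.0000
Node 0 (S = 105): V_0 = e^(−0.08)·[0.8787·13.6779 + 0.1213·0.0000] = 11.0948

$11.09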